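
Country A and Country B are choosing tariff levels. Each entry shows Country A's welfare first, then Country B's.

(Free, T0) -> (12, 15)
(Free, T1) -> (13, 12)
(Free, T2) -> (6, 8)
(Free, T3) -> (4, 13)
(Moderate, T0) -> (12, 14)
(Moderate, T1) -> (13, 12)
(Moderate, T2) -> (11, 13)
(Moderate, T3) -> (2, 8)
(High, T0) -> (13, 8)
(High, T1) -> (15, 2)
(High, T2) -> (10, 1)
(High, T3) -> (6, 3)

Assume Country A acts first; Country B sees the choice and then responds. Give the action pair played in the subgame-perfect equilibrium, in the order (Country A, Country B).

Backward induction with Country A moving first.
- Free → Country B plays T0 (best of 15, 12, 8, 13); Country A gets 12.
- Moderate → Country B plays T0 (best of 14, 12, 13, 8); Country A gets 12.
- High → Country B plays T0 (best of 8, 2, 1, 3); Country A gets 13.
Among 12, 12, 13, the best is 13 at High. Subgame-perfect outcome: (High, T0) with payoffs (13, 8).

(High, T0)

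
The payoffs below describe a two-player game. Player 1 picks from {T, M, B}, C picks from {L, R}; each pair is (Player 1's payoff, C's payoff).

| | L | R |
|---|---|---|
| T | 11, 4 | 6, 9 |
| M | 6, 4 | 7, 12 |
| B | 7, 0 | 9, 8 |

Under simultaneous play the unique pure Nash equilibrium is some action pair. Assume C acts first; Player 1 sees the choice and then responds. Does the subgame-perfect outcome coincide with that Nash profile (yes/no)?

Solve by backward induction (C leads).
- L: BR = T, leader payoff 4.
- R: BR = B, leader payoff 8.
C's induced payoffs are 4, 8, so C commits to R. Subgame-perfect outcome: (B, R) with payoffs (9, 8).
Now find the simultaneous Nash equilibrium.
Player 1's best replies: L→T; R→B.
C's best replies: T→R; M→R; B→R.
Only (B, R) has each player best-responding; Nash payoffs (9, 8).
Sequential outcome (B, R) coincides with the Nash profile (B, R).

yes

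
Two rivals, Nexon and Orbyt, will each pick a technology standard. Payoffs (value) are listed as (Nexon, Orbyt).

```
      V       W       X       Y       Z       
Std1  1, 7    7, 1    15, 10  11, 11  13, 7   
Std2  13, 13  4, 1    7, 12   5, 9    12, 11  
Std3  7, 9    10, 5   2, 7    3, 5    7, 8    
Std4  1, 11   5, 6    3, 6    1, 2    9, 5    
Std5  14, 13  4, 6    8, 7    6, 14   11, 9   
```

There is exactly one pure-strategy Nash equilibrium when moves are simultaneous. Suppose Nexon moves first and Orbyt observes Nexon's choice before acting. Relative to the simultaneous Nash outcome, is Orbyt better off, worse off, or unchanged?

better off

Backward induction with Nexon moving first.
- Std1: Orbyt compares 7, 1, 10, 11, 7 and picks Y; Nexon would get 11.
- Std2: Orbyt compares 13, 1, 12, 9, 11 and picks V; Nexon would get 13.
- Std3: Orbyt compares 9, 5, 7, 5, 8 and picks V; Nexon would get 7.
- Std4: Orbyt compares 11, 6, 6, 2, 5 and picks V; Nexon would get 1.
- Std5: Orbyt compares 13, 6, 7, 14, 9 and picks Y; Nexon would get 6.
Nexon's induced payoffs are 11, 13, 7, 1, 6, so Nexon commits to Std2. Subgame-perfect outcome: (Std2, V) with payoffs (13, 13).
Under simultaneous play:
Nexon's best replies: V→Std5; W→Std3; X→Std1; Y→Std1; Z→Std1.
Orbyt's best replies: Std1→Y; Std2→V; Std3→V; Std4→V; Std5→Y.
Only (Std1, Y) has each player best-responding; Nash payoffs (11, 11).
Orbyt earns 13 sequentially versus 11 at the Nash outcome: better off.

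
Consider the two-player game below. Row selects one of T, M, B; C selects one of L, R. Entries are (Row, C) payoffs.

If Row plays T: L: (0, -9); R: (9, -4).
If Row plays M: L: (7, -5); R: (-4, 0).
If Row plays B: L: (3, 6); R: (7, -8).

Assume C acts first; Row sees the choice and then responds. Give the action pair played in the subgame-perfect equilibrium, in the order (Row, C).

Solve by backward induction (C leads).
- L: BR = M, leader payoff -5.
- R: BR = T, leader payoff -4.
C's induced payoffs are -5, -4, so C commits to R. Subgame-perfect outcome: (T, R) with payoffs (9, -4).

(T, R)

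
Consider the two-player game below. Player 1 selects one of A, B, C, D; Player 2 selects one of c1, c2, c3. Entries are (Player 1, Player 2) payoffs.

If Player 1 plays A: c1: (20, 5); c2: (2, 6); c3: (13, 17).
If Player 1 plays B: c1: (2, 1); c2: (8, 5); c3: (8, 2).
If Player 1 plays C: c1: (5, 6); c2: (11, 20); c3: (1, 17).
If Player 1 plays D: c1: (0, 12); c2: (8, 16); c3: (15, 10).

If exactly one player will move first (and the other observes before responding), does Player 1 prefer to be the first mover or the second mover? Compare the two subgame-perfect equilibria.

first

If Player 1 leads: Player 2's best replies are A→c3, B→c2, C→c2, D→c2; Player 1's induced payoffs 13, 8, 11, 8; outcome (A, c3), payoffs (13, 17).
If Player 2 leads: Player 1's best replies are c1→A, c2→C, c3→D; Player 2's induced payoffs 5, 20, 10; outcome (C, c2), payoffs (11, 20).
Player 1 gets 13 moving first and 11 moving second, so Player 1 prefers to move first.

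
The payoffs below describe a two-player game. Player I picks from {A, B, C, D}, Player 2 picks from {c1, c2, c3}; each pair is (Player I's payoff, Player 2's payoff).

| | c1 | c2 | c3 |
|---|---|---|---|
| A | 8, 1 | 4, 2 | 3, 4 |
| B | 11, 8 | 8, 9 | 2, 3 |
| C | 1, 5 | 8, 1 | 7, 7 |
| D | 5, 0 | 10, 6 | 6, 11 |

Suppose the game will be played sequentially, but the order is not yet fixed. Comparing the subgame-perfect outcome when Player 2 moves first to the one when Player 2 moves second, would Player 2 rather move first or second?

second

If Player I leads: Player 2's best replies are A→c3, B→c2, C→c3, D→c3; Player I's induced payoffs 3, 8, 7, 6; outcome (B, c2), payoffs (8, 9).
If Player 2 leads: Player I's best replies are c1→B, c2→D, c3→C; Player 2's induced payoffs 8, 6, 7; outcome (B, c1), payoffs (11, 8).
Player 2 gets 8 moving first and 9 moving second, so Player 2 prefers to move second.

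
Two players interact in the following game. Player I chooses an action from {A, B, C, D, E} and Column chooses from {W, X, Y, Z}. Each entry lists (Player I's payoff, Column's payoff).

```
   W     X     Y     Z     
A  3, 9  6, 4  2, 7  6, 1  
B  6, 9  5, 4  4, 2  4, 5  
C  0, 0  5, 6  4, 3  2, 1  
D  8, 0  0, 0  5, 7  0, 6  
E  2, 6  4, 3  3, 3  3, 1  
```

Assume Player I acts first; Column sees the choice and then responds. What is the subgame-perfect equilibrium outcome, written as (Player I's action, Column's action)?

(B, W)

Backward induction with Player I moving first.
- A: Column compares 9, 4, 7, 1 and picks W; Player I would get 3.
- B: Column compares 9, 4, 2, 5 and picks W; Player I would get 6.
- C: Column compares 0, 6, 3, 1 and picks X; Player I would get 5.
- D: Column compares 0, 0, 7, 6 and picks Y; Player I would get 5.
- E: Column compares 6, 3, 3, 1 and picks W; Player I would get 2.
Player I's induced payoffs are 3, 6, 5, 5, 2, so Player I commits to B. Subgame-perfect outcome: (B, W) with payoffs (6, 9).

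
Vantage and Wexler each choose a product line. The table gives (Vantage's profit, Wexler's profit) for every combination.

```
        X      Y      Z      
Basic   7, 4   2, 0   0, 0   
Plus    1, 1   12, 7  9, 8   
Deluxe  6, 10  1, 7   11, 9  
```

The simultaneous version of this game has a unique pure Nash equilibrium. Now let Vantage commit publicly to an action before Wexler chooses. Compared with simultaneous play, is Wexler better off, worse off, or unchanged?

Backward induction with Vantage moving first.
- Basic → Wexler plays X (best of 4, 0, 0); Vantage gets 7.
- Plus → Wexler plays Z (best of 1, 7, 8); Vantage gets 9.
- Deluxe → Wexler plays X (best of 10, 7, 9); Vantage gets 6.
Maximizing over 7, 9, 6, Vantage chooses Plus. Subgame-perfect outcome: (Plus, Z) with payoffs (9, 8).
For the simultaneous game, intersect best replies.
Vantage's best replies: X→Basic; Y→Plus; Z→Deluxe.
Wexler's best replies: Basic→X; Plus→Z; Deluxe→X.
Only (Basic, X) has each player best-responding; Nash payoffs (7, 4).
Wexler earns 8 sequentially versus 4 at the Nash outcome: better off.

better off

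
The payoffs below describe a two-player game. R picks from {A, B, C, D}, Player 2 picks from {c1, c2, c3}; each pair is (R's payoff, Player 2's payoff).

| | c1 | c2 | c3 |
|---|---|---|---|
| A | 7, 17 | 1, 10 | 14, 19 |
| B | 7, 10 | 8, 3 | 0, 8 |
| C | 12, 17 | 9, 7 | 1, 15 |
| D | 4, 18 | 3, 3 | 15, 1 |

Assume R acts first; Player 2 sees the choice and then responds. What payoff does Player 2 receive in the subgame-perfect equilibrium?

19

Player 2 best-responds to each possible R move:
- A → Player 2 plays c3 (best of 17, 10, 19); R gets 14.
- B → Player 2 plays c1 (best of 10, 3, 8); R gets 7.
- C → Player 2 plays c1 (best of 17, 7, 15); R gets 12.
- D → Player 2 plays c1 (best of 18, 3, 1); R gets 4.
Maximizing over 14, 7, 12, 4, R chooses A. Subgame-perfect outcome: (A, c3) with payoffs (14, 19).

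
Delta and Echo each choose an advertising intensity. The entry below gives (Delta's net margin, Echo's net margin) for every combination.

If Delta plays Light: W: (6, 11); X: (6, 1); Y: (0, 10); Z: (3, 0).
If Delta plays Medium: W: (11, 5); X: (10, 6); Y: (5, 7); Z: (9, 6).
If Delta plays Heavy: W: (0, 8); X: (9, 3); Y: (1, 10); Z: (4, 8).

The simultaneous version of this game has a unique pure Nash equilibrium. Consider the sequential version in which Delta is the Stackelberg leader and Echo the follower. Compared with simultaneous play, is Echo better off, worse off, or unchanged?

better off

Solve by backward induction (Delta leads).
- Light → Echo plays W (best of 11, 1, 10, 0); Delta gets 6.
- Medium → Echo plays Y (best of 5, 6, 7, 6); Delta gets 5.
- Heavy → Echo plays Y (best of 8, 3, 10, 8); Delta gets 1.
Maximizing over 6, 5, 1, Delta chooses Light. Subgame-perfect outcome: (Light, W) with payoffs (6, 11).
Now find the simultaneous Nash equilibrium.
Delta's best replies: W→Medium; X→Medium; Y→Medium; Z→Medium.
Echo's best replies: Light→W; Medium→Y; Heavy→Y.
Only (Medium, Y) has each player best-responding; Nash payoffs (5, 7).
Echo earns 11 sequentially versus 7 at the Nash outcome: better off.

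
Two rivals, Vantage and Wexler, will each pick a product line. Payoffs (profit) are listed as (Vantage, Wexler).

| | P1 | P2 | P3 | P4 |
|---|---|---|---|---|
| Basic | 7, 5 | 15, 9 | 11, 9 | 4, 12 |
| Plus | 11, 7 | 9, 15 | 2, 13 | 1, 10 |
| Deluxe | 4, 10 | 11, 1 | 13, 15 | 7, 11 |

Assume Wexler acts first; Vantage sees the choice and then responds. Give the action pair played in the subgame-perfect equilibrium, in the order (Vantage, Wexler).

Vantage best-responds to each possible Wexler move:
- P1: BR = Plus, leader payoff 7.
- P2: BR = Basic, leader payoff 9.
- P3: BR = Deluxe, leader payoff 15.
- P4: BR = Deluxe, leader payoff 11.
Maximizing over 7, 9, 15, 11, Wexler chooses P3. Subgame-perfect outcome: (Deluxe, P3) with payoffs (13, 15).

(Deluxe, P3)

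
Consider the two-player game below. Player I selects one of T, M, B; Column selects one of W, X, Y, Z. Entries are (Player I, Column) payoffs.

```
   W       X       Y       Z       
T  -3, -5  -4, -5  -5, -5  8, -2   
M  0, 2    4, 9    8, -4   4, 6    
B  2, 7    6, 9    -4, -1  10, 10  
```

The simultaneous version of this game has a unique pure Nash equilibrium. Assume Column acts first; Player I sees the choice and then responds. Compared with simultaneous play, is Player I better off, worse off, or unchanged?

Player I best-responds to each possible Column move:
- W → Player I plays B (best of -3, 0, 2); Column gets 7.
- X → Player I plays B (best of -4, 4, 6); Column gets 9.
- Y → Player I plays M (best of -5, 8, -4); Column gets -4.
- Z → Player I plays B (best of 8, 4, 10); Column gets 10.
Column's induced payoffs are 7, 9, -4, 10, so Column commits to Z. Subgame-perfect outcome: (B, Z) with payoffs (10, 10).
Now find the simultaneous Nash equilibrium.
Player I's best replies: W→B; X→B; Y→M; Z→B.
Column's best replies: T→Z; M→X; B→Z.
The unique mutual best reply is (B, Z), giving (10, 10).
Player I earns 10 sequentially versus 10 at the Nash outcome: unchanged.

unchanged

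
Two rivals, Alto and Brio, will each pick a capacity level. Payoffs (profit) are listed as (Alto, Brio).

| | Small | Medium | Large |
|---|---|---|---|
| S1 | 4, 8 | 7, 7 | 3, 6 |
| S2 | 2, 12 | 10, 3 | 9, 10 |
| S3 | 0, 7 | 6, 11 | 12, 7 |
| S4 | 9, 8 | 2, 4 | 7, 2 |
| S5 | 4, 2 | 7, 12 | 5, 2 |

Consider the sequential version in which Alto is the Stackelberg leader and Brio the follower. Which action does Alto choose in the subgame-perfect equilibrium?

Brio best-responds to each possible Alto move:
- S1: BR = Small, leader payoff 4.
- S2: BR = Small, leader payoff 2.
- S3: BR = Medium, leader payoff 6.
- S4: BR = Small, leader payoff 9.
- S5: BR = Medium, leader payoff 7.
Maximizing over 4, 2, 6, 9, 7, Alto chooses S4. Subgame-perfect outcome: (S4, Small) with payoffs (9, 8).

S4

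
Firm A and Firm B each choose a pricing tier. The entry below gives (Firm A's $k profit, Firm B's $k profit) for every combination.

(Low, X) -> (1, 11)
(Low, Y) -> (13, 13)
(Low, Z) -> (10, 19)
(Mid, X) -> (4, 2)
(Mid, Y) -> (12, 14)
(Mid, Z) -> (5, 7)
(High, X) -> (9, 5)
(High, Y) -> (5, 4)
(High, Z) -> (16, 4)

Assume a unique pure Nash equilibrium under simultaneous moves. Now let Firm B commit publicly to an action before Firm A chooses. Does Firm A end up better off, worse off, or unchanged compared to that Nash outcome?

better off

Solve by backward induction (Firm B leads).
- X: BR = High, leader payoff 5.
- Y: BR = Low, leader payoff 13.
- Z: BR = High, leader payoff 4.
Maximizing over 5, 13, 4, Firm B chooses Y. Subgame-perfect outcome: (Low, Y) with payoffs (13, 13).
Under simultaneous play:
Firm A's best replies: X→High; Y→Low; Z→High.
Firm B's best replies: Low→Z; Mid→Y; High→X.
The unique mutual best reply is (High, X), giving (9, 5).
Firm A earns 13 sequentially versus 9 at the Nash outcome: better off.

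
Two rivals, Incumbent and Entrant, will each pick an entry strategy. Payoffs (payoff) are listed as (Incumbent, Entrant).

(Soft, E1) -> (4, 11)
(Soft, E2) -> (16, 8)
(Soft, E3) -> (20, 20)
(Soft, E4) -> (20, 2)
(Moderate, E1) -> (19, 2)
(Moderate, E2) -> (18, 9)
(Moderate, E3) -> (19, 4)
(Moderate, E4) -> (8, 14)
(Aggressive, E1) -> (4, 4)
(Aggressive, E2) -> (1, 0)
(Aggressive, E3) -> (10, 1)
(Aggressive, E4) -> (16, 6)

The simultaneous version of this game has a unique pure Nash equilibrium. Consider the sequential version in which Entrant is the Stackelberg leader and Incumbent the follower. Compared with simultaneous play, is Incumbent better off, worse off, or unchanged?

unchanged

Work backward from Incumbent's decision.
- E1: Incumbent compares 4, 19, 4 and picks Moderate; Entrant would get 2.
- E2: Incumbent compares 16, 18, 1 and picks Moderate; Entrant would get 9.
- E3: Incumbent compares 20, 19, 10 and picks Soft; Entrant would get 20.
- E4: Incumbent compares 20, 8, 16 and picks Soft; Entrant would get 2.
Among 2, 9, 20, 2, the best is 20 at E3. Subgame-perfect outcome: (Soft, E3) with payoffs (20, 20).
Under simultaneous play:
Incumbent's best replies: E1→Moderate; E2→Moderate; E3→Soft; E4→Soft.
Entrant's best replies: Soft→E3; Moderate→E4; Aggressive→E4.
The unique mutual best reply is (Soft, E3), giving (20, 20).
Incumbent earns 20 sequentially versus 20 at the Nash outcome: unchanged.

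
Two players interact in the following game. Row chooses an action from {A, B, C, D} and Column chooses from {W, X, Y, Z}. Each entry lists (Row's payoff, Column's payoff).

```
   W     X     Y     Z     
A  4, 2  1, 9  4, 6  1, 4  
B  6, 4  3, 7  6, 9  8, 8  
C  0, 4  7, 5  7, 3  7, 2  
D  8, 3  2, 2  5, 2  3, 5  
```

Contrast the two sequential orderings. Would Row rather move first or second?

If Row leads: Column's best replies are A→X, B→Y, C→X, D→Z; Row's induced payoffs 1, 6, 7, 3; outcome (C, X), payoffs (7, 5).
If Column leads: Row's best replies are W→D, X→C, Y→C, Z→B; Column's induced payoffs 3, 5, 3, 8; outcome (B, Z), payoffs (8, 8).
Row gets 7 moving first and 8 moving second, so Row prefers to move second.

second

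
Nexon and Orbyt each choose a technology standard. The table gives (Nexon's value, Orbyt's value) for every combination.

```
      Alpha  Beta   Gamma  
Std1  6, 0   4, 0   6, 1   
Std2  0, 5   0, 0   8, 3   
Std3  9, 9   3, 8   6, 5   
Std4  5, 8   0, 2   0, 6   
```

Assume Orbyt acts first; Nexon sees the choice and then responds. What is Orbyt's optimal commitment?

Alpha

Backward induction with Orbyt moving first.
- Alpha: BR = Std3, leader payoff 9.
- Beta: BR = Std1, leader payoff 0.
- Gamma: BR = Std2, leader payoff 3.
Maximizing over 9, 0, 3, Orbyt chooses Alpha. Subgame-perfect outcome: (Std3, Alpha) with payoffs (9, 9).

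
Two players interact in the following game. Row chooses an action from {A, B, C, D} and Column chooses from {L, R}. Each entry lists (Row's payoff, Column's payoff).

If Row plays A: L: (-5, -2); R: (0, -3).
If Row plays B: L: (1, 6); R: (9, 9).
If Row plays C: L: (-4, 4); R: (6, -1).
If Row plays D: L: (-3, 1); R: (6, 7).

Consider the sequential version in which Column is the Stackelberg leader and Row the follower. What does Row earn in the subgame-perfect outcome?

Backward induction with Column moving first.
- L: BR = B, leader payoff 6.
- R: BR = B, leader payoff 9.
Column's induced payoffs are 6, 9, so Column commits to R. Subgame-perfect outcome: (B, R) with payoffs (9, 9).

9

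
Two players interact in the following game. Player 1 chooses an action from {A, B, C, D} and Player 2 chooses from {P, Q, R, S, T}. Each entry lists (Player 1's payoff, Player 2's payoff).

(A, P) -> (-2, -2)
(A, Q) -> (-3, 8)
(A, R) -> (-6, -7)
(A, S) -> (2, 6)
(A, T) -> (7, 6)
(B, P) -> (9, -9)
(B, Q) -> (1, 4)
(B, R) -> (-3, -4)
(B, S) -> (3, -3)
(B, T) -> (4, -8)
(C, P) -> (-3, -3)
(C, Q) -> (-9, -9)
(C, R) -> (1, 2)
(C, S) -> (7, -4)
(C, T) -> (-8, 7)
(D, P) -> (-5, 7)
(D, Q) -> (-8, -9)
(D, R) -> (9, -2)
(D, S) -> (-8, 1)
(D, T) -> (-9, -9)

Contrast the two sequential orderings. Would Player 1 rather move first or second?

If Player 1 leads: Player 2's best replies are A→Q, B→Q, C→T, D→P; Player 1's induced payoffs -3, 1, -8, -5; outcome (B, Q), payoffs (1, 4).
If Player 2 leads: Player 1's best replies are P→B, Q→B, R→D, S→C, T→A; Player 2's induced payoffs -9, 4, -2, -4, 6; outcome (A, T), payoffs (7, 6).
Player 1 gets 1 moving first and 7 moving second, so Player 1 prefers to move second.

second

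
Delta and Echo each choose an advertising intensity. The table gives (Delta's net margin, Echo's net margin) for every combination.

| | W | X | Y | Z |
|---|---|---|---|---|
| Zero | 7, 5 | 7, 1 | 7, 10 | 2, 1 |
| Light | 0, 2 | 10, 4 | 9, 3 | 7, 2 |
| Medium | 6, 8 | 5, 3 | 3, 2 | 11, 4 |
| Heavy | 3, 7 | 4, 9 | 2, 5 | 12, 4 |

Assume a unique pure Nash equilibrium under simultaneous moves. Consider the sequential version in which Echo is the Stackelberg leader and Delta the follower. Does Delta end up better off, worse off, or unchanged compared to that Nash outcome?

Solve by backward induction (Echo leads).
- W: BR = Zero, leader payoff 5.
- X: BR = Light, leader payoff 4.
- Y: BR = Light, leader payoff 3.
- Z: BR = Heavy, leader payoff 4.
Maximizing over 5, 4, 3, 4, Echo chooses W. Subgame-perfect outcome: (Zero, W) with payoffs (7, 5).
Under simultaneous play:
Delta's best replies: W→Zero; X→Light; Y→Light; Z→Heavy.
Echo's best replies: Zero→Y; Light→X; Medium→W; Heavy→X.
The unique mutual best reply is (Light, X), giving (10, 4).
Delta earns 7 sequentially versus 10 at the Nash outcome: worse off.

worse off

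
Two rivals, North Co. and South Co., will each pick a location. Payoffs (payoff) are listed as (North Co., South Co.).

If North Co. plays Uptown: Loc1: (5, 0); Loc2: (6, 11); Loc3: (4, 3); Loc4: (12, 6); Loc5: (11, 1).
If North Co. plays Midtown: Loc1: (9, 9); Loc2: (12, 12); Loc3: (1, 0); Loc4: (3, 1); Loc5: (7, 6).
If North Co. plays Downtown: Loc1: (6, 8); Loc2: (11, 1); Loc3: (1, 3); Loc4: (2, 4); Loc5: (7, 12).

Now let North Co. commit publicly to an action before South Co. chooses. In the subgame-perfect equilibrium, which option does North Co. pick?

South Co. best-responds to each possible North Co. move:
- Uptown → South Co. plays Loc2 (best of 0, 11, 3, 6, 1); North Co. gets 6.
- Midtown → South Co. plays Loc2 (best of 9, 12, 0, 1, 6); North Co. gets 12.
- Downtown → South Co. plays Loc5 (best of 8, 1, 3, 4, 12); North Co. gets 7.
Maximizing over 6, 12, 7, North Co. chooses Midtown. Subgame-perfect outcome: (Midtown, Loc2) with payoffs (12, 12).

Midtown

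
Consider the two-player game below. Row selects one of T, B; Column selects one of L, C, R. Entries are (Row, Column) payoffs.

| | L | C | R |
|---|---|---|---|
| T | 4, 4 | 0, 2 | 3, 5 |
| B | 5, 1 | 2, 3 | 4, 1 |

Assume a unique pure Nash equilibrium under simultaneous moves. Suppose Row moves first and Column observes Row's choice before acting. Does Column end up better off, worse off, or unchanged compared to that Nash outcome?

Column best-responds to each possible Row move:
- T → Column plays R (best of 4, 2, 5); Row gets 3.
- B → Column plays C (best of 1, 3, 1); Row gets 2.
Maximizing over 3, 2, Row chooses T. Subgame-perfect outcome: (T, R) with payoffs (3, 5).
For the simultaneous game, intersect best replies.
Row's best replies: L→B; C→B; R→B.
Column's best replies: T→R; B→C.
Only (B, C) has each player best-responding; Nash payoffs (2, 3).
Column earns 5 sequentially versus 3 at the Nash outcome: better off.

better off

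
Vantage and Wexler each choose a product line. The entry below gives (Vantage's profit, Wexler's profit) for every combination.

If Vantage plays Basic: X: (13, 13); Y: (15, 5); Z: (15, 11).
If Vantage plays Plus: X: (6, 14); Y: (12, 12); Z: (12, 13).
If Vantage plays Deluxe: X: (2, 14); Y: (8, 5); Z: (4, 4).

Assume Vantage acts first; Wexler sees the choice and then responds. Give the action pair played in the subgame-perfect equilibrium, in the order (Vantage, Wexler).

Solve by backward induction (Vantage leads).
- Basic: Wexler compares 13, 5, 11 and picks X; Vantage would get 13.
- Plus: Wexler compares 14, 12, 13 and picks X; Vantage would get 6.
- Deluxe: Wexler compares 14, 5, 4 and picks X; Vantage would get 2.
Among 13, 6, 2, the best is 13 at Basic. Subgame-perfect outcome: (Basic, X) with payoffs (13, 13).

(Basic, X)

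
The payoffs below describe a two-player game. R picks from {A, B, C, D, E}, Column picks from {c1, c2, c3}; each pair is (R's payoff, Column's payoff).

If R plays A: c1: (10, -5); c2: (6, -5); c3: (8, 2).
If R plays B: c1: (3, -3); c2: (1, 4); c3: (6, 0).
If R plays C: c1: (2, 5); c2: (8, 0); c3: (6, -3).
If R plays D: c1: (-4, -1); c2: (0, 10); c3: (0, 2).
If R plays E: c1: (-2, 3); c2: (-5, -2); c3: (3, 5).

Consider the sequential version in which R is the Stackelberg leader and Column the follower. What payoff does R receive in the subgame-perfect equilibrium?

Work backward from Column's decision.
- A → Column plays c3 (best of -5, -5, 2); R gets 8.
- B → Column plays c2 (best of -3, 4, 0); R gets 1.
- C → Column plays c1 (best of 5, 0, -3); R gets 2.
- D → Column plays c2 (best of -1, 10, 2); R gets 0.
- E → Column plays c3 (best of 3, -2, 5); R gets 3.
R's induced payoffs are 8, 1, 2, 0, 3, so R commits to A. Subgame-perfect outcome: (A, c3) with payoffs (8, 2).

8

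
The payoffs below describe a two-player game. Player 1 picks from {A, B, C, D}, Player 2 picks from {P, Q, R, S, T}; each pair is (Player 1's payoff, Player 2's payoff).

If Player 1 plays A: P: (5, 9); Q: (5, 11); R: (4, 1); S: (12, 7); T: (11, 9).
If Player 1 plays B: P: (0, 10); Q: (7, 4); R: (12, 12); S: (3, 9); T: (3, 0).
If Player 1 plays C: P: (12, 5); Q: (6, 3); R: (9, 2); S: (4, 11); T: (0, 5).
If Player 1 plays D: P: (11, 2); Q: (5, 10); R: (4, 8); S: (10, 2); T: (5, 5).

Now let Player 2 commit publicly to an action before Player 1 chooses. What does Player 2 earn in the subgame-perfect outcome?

Work backward from Player 1's decision.
- P: Player 1 compares 5, 0, 12, 11 and picks C; Player 2 would get 5.
- Q: Player 1 compares 5, 7, 6, 5 and picks B; Player 2 would get 4.
- R: Player 1 compares 4, 12, 9, 4 and picks B; Player 2 would get 12.
- S: Player 1 compares 12, 3, 4, 10 and picks A; Player 2 would get 7.
- T: Player 1 compares 11, 3, 0, 5 and picks A; Player 2 would get 9.
Among 5, 4, 12, 7, 9, the best is 12 at R. Subgame-perfect outcome: (B, R) with payoffs (12, 12).

12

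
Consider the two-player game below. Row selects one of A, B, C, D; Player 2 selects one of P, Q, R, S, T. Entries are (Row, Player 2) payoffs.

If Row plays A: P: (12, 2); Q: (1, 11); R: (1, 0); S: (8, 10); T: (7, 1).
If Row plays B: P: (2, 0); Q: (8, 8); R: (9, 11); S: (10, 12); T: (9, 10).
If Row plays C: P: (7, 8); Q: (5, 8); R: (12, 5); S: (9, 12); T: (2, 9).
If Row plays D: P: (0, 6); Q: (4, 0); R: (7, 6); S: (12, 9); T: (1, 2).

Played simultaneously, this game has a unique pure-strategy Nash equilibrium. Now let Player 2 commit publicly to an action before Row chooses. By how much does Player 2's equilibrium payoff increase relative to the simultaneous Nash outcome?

Solve by backward induction (Player 2 leads).
- P: Row compares 12, 2, 7, 0 and picks A; Player 2 would get 2.
- Q: Row compares 1, 8, 5, 4 and picks B; Player 2 would get 8.
- R: Row compares 1, 9, 12, 7 and picks C; Player 2 would get 5.
- S: Row compares 8, 10, 9, 12 and picks D; Player 2 would get 9.
- T: Row compares 7, 9, 2, 1 and picks B; Player 2 would get 10.
Player 2's induced payoffs are 2, 8, 5, 9, 10, so Player 2 commits to T. Subgame-perfect outcome: (B, T) with payoffs (9, 10).
For the simultaneous game, intersect best replies.
Row's best replies: P→A; Q→B; R→C; S→D; T→B.
Player 2's best replies: A→Q; B→S; C→S; D→S.
The unique mutual best reply is (D, S), giving (12, 9).
Player 2's commitment gain: 10 − 9 = 1.

1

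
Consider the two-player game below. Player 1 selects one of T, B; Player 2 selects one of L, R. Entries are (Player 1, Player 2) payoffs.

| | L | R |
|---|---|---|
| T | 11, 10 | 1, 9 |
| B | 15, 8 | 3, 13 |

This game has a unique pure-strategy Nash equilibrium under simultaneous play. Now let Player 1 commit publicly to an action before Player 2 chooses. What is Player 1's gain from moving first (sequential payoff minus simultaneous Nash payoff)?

Player 2 best-responds to each possible Player 1 move:
- T: Player 2 compares 10, 9 and picks L; Player 1 would get 11.
- B: Player 2 compares 8, 13 and picks R; Player 1 would get 3.
Among 11, 3, the best is 11 at T. Subgame-perfect outcome: (T, L) with payoffs (11, 10).
Under simultaneous play:
Player 1's best replies: L→B; R→B.
Player 2's best replies: T→L; B→R.
Only (B, R) has each player best-responding; Nash payoffs (3, 13).
Player 1's commitment gain: 11 − 3 = 8.

8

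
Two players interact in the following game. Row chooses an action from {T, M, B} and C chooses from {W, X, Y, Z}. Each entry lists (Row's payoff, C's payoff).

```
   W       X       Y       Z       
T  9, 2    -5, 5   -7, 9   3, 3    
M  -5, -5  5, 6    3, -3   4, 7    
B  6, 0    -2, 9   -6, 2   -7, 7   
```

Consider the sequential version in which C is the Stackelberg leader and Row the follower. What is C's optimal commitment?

Z

Solve by backward induction (C leads).
- W: Row compares 9, -5, 6 and picks T; C would get 2.
- X: Row compares -5, 5, -2 and picks M; C would get 6.
- Y: Row compares -7, 3, -6 and picks M; C would get -3.
- Z: Row compares 3, 4, -7 and picks M; C would get 7.
Among 2, 6, -3, 7, the best is 7 at Z. Subgame-perfect outcome: (M, Z) with payoffs (4, 7).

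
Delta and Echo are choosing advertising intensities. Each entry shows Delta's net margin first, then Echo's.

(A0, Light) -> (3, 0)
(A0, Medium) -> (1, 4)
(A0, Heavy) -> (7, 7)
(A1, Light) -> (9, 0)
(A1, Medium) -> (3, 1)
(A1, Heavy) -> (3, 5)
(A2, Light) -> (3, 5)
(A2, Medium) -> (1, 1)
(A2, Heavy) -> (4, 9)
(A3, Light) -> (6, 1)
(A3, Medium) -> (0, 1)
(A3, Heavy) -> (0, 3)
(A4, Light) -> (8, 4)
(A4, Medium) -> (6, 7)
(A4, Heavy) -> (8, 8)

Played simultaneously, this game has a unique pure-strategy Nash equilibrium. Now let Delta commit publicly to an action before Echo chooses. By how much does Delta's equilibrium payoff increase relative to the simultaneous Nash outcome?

0

Work backward from Echo's decision.
- A0 → Echo plays Heavy (best of 0, 4, 7); Delta gets 7.
- A1 → Echo plays Heavy (best of 0, 1, 5); Delta gets 3.
- A2 → Echo plays Heavy (best of 5, 1, 9); Delta gets 4.
- A3 → Echo plays Heavy (best of 1, 1, 3); Delta gets 0.
- A4 → Echo plays Heavy (best of 4, 7, 8); Delta gets 8.
Among 7, 3, 4, 0, 8, the best is 8 at A4. Subgame-perfect outcome: (A4, Heavy) with payoffs (8, 8).
Now find the simultaneous Nash equilibrium.
Delta's best replies: Light→A1; Medium→A4; Heavy→A4.
Echo's best replies: A0→Heavy; A1→Heavy; A2→Heavy; A3→Heavy; A4→Heavy.
Only (A4, Heavy) has each player best-responding; Nash payoffs (8, 8).
Delta's commitment gain: 8 − 8 = 0.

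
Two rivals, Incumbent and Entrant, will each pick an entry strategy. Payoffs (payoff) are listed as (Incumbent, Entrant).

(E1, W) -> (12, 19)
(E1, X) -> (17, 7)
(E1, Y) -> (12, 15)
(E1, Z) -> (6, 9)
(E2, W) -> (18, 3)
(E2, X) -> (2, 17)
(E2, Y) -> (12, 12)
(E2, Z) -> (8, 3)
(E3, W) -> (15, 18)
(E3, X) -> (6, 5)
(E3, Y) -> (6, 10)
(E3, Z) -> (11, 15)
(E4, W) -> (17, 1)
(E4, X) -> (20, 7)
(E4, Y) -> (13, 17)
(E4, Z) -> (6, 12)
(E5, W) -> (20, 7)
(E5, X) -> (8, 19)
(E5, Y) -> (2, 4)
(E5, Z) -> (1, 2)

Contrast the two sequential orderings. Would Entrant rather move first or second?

second

If Incumbent leads: Entrant's best replies are E1→W, E2→X, E3→W, E4→Y, E5→X; Incumbent's induced payoffs 12, 2, 15, 13, 8; outcome (E3, W), payoffs (15, 18).
If Entrant leads: Incumbent's best replies are W→E5, X→E4, Y→E4, Z→E3; Entrant's induced payoffs 7, 7, 17, 15; outcome (E4, Y), payoffs (13, 17).
Entrant gets 17 moving first and 18 moving second, so Entrant prefers to move second.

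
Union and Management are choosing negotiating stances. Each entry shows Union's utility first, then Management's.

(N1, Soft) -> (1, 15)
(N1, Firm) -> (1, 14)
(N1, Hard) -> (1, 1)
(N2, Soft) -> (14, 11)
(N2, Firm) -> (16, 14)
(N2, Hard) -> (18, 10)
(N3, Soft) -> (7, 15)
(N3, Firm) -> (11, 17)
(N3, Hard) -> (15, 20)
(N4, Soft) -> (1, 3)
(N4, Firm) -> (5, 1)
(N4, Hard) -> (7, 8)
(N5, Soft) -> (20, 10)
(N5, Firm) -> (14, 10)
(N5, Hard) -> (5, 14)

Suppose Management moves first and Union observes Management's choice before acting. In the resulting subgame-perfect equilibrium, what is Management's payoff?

Work backward from Union's decision.
- Soft: Union compares 1, 14, 7, 1, 20 and picks N5; Management would get 10.
- Firm: Union compares 1, 16, 11, 5, 14 and picks N2; Management would get 14.
- Hard: Union compares 1, 18, 15, 7, 5 and picks N2; Management would get 10.
Among 10, 14, 10, the best is 14 at Firm. Subgame-perfect outcome: (N2, Firm) with payoffs (16, 14).

14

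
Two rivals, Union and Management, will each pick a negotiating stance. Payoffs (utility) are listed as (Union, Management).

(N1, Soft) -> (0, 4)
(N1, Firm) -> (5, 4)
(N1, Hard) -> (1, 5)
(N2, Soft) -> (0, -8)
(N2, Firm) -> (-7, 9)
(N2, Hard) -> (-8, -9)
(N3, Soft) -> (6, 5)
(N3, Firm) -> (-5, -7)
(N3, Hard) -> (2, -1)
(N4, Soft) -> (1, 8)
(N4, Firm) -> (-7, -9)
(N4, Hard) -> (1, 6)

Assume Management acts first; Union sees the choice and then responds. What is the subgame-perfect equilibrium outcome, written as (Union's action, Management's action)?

(N3, Soft)

Backward induction with Management moving first.
- Soft → Union plays N3 (best of 0, 0, 6, 1); Management gets 5.
- Firm → Union plays N1 (best of 5, -7, -5, -7); Management gets 4.
- Hard → Union plays N3 (best of 1, -8, 2, 1); Management gets -1.
Management's induced payoffs are 5, 4, -1, so Management commits to Soft. Subgame-perfect outcome: (N3, Soft) with payoffs (6, 5).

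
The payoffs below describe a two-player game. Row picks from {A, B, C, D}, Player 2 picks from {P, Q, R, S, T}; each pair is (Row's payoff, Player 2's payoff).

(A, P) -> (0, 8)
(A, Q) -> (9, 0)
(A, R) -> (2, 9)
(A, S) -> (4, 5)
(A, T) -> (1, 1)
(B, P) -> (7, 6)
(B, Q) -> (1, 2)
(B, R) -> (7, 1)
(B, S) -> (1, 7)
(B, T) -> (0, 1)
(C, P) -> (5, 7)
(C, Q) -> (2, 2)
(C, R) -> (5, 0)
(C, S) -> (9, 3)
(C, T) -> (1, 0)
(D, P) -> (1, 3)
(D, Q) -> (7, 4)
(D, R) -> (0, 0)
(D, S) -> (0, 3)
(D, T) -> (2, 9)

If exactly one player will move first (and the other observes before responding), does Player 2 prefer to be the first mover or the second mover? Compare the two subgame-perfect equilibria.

If Row leads: Player 2's best replies are A→R, B→S, C→P, D→T; Row's induced payoffs 2, 1, 5, 2; outcome (C, P), payoffs (5, 7).
If Player 2 leads: Row's best replies are P→B, Q→A, R→B, S→C, T→D; Player 2's induced payoffs 6, 0, 1, 3, 9; outcome (D, T), payoffs (2, 9).
Player 2 gets 9 moving first and 7 moving second, so Player 2 prefers to move first.

first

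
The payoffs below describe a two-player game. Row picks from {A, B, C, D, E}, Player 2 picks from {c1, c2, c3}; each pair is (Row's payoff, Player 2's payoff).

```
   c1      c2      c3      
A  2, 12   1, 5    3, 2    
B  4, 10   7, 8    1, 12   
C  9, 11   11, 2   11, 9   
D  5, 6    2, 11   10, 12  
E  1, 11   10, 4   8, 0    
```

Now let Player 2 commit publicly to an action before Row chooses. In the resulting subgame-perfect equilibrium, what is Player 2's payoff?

11

Work backward from Row's decision.
- c1: Row compares 2, 4, 9, 5, 1 and picks C; Player 2 would get 11.
- c2: Row compares 1, 7, 11, 2, 10 and picks C; Player 2 would get 2.
- c3: Row compares 3, 1, 11, 10, 8 and picks C; Player 2 would get 9.
Among 11, 2, 9, the best is 11 at c1. Subgame-perfect outcome: (C, c1) with payoffs (9, 11).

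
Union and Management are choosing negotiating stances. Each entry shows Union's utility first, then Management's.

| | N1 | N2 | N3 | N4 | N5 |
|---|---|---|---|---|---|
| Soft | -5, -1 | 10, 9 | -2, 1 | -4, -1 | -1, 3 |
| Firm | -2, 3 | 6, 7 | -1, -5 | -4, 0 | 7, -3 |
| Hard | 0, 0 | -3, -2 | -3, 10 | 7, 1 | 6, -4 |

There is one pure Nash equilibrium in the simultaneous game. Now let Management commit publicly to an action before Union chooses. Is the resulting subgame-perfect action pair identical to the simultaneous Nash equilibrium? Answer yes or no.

yes

Work backward from Union's decision.
- N1 → Union plays Hard (best of -5, -2, 0); Management gets 0.
- N2 → Union plays Soft (best of 10, 6, -3); Management gets 9.
- N3 → Union plays Firm (best of -2, -1, -3); Management gets -5.
- N4 → Union plays Hard (best of -4, -4, 7); Management gets 1.
- N5 → Union plays Firm (best of -1, 7, 6); Management gets -3.
Management's induced payoffs are 0, 9, -5, 1, -3, so Management commits to N2. Subgame-perfect outcome: (Soft, N2) with payoffs (10, 9).
Now find the simultaneous Nash equilibrium.
Union's best replies: N1→Hard; N2→Soft; N3→Firm; N4→Hard; N5→Firm.
Management's best replies: Soft→N2; Firm→N2; Hard→N3.
Only (Soft, N2) has each player best-responding; Nash payoffs (10, 9).
Sequential outcome (Soft, N2) coincides with the Nash profile (Soft, N2).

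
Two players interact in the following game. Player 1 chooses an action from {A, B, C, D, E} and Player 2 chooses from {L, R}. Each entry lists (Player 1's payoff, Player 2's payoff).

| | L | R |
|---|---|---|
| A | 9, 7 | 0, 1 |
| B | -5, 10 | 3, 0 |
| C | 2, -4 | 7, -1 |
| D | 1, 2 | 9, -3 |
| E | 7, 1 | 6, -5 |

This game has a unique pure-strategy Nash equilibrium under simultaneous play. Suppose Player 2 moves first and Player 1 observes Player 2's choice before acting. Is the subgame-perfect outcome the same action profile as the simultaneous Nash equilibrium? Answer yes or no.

Work backward from Player 1's decision.
- L → Player 1 plays A (best of 9, -5, 2, 1, 7); Player 2 gets 7.
- R → Player 1 plays D (best of 0, 3, 7, 9, 6); Player 2 gets -3.
Player 2's induced payoffs are 7, -3, so Player 2 commits to L. Subgame-perfect outcome: (A, L) with payoffs (9, 7).
Now find the simultaneous Nash equilibrium.
Player 1's best replies: L→A; R→D.
Player 2's best replies: A→L; B→L; C→R; D→L; E→L.
Only (A, L) has each player best-responding; Nash payoffs (9, 7).
Sequential outcome (A, L) coincides with the Nash profile (A, L).

yes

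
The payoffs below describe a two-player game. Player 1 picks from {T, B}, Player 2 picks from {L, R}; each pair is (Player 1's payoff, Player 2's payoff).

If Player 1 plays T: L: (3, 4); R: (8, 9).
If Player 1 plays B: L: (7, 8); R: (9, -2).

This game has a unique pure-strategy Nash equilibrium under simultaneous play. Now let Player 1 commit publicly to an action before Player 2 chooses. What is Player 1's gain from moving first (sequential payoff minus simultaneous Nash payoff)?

1

Backward induction with Player 1 moving first.
- T: Player 2 compares 4, 9 and picks R; Player 1 would get 8.
- B: Player 2 compares 8, -2 and picks L; Player 1 would get 7.
Player 1's induced payoffs are 8, 7, so Player 1 commits to T. Subgame-perfect outcome: (T, R) with payoffs (8, 9).
For the simultaneous game, intersect best replies.
Player 1's best replies: L→B; R→B.
Player 2's best replies: T→R; B→L.
Only (B, L) has each player best-responding; Nash payoffs (7, 8).
Player 1's commitment gain: 8 − 7 = 1.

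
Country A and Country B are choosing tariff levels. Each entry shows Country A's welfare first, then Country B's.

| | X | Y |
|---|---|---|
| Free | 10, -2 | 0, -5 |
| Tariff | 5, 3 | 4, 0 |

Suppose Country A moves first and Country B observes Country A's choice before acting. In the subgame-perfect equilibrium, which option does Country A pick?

Free

Work backward from Country B's decision.
- Free: BR = X, leader payoff 10.
- Tariff: BR = X, leader payoff 5.
Among 10, 5, the best is 10 at Free. Subgame-perfect outcome: (Free, X) with payoffs (10, -2).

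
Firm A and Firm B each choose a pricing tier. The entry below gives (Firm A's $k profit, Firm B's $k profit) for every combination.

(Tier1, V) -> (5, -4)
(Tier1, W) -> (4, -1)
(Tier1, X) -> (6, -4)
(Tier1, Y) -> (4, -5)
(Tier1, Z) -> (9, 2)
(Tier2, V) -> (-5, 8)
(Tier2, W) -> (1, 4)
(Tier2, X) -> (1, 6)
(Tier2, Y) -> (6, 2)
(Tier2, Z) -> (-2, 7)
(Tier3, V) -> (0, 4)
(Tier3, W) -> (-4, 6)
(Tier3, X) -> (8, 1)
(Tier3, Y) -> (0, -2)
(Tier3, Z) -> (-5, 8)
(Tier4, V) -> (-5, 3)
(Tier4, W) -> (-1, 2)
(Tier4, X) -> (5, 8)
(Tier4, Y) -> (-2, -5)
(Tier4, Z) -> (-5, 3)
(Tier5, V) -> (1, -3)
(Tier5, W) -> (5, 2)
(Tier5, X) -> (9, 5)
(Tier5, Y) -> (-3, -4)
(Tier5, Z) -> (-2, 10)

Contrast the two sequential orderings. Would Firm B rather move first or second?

If Firm A leads: Firm B's best replies are Tier1→Z, Tier2→V, Tier3→Z, Tier4→X, Tier5→Z; Firm A's induced payoffs 9, -5, -5, 5, -2; outcome (Tier1, Z), payoffs (9, 2).
If Firm B leads: Firm A's best replies are V→Tier1, W→Tier5, X→Tier5, Y→Tier2, Z→Tier1; Firm B's induced payoffs -4, 2, 5, 2, 2; outcome (Tier5, X), payoffs (9, 5).
Firm B gets 5 moving first and 2 moving second, so Firm B prefers to move first.

first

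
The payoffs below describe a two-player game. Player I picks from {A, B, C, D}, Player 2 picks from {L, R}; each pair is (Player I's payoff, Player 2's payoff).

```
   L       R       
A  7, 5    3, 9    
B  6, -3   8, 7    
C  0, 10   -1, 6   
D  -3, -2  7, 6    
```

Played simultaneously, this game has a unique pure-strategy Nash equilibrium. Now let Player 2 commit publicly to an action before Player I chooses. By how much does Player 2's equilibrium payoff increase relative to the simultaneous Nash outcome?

0

Work backward from Player I's decision.
- L → Player I plays A (best of 7, 6, 0, -3); Player 2 gets 5.
- R → Player I plays B (best of 3, 8, -1, 7); Player 2 gets 7.
Player 2's induced payoffs are 5, 7, so Player 2 commits to R. Subgame-perfect outcome: (B, R) with payoffs (8, 7).
For the simultaneous game, intersect best replies.
Player I's best replies: L→A; R→B.
Player 2's best replies: A→R; B→R; C→L; D→R.
The unique mutual best reply is (B, R), giving (8, 7).
Player 2's commitment gain: 7 − 7 = 0.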